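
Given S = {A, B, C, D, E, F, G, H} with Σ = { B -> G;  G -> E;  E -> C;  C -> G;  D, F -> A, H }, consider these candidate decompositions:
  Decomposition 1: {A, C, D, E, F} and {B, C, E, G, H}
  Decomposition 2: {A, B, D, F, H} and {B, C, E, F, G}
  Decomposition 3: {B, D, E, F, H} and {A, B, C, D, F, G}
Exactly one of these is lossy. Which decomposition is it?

Decomposition 1

Decomposition 1: common = {C, E}, closure = {C, E, G} → lossy.
Decomposition 2: common = {B, F}, closure = {B, C, E, F, G} → lossless.
Decomposition 3: common = {B, D, F}, closure = {A, B, C, D, E, F, G, H} → lossless.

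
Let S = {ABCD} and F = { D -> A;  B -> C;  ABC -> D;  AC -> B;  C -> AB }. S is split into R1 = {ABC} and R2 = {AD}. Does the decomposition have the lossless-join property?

No

Common attributes: R1 ∩ R2 = {A}.
No dependency enlarges {A}, so (A)⁺ = {A}.
The closure contains neither all of R1 = {ABC} nor all of R2 = {AD}, so the common attributes are not a superkey of either fragment. The join is lossy.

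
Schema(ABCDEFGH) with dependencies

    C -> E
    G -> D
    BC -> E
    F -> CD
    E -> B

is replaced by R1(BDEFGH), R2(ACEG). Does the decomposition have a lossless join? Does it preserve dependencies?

lossy and not dependency-preserving

Lossless test: (EG)⁺ = {BDEG}, which is a superkey of neither fragment — lossy.
Dependency preservation: the restricted closure of {F} across the fragments never reaches {CD}, so F → CD cannot be enforced without a join — not preserved.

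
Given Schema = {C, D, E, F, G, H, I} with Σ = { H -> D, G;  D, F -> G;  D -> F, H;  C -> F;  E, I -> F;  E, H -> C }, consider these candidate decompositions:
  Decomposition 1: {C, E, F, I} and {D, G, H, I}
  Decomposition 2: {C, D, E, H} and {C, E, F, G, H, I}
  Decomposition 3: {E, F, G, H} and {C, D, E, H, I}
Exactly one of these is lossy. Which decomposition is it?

Decomposition 1: common = {I}, closure = {I} → lossy.
Decomposition 2: common = {C, E, H}, closure = {C, D, E, F, G, H} → lossless.
Decomposition 3: common = {E, H}, closure = {C, D, E, F, G, H} → lossless.

Decomposition 1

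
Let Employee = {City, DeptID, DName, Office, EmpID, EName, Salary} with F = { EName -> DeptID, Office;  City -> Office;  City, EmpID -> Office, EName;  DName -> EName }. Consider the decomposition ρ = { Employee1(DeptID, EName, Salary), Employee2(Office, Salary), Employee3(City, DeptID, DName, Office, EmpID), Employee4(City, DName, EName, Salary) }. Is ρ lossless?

No

Chase test. Columns are City, DeptID, DName, Office, EmpID, EName, Salary; row i has aⱼ where attribute j ∈ Employeei, else bᵢⱼ.
Initial tableau (one row per fragment):
  row 1: b11 a2 b13 b14 b15 a6 a7
  row 2: b21 b22 b23 a4 b25 b26 a7
  row 3: a1 a2 a3 a4 a5 b36 b37
  row 4: a1 b42 a3 b44 b45 a6 a7
Rows 1 and 4 agree on EName; apply EName→DeptID, Office and equate their DeptID, Office entries.
Rows 3 and 4 agree on City; apply City→Office and equate their Office entries.
Rows 3 and 4 agree on DName; apply DName→EName and equate their EName entries.
No row becomes fully distinguished — the join is lossy.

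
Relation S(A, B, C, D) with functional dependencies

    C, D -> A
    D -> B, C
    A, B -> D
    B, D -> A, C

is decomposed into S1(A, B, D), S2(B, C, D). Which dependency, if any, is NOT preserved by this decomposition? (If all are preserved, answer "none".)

C, D → A: restricted closure across fragments reaches A.
D → B, C lies within S2.
A, B → D lies within S1.
B, D → A, C: restricted closure across fragments reaches A, C.
Every dependency is enforceable on the fragments, so the decomposition is dependency-preserving.

none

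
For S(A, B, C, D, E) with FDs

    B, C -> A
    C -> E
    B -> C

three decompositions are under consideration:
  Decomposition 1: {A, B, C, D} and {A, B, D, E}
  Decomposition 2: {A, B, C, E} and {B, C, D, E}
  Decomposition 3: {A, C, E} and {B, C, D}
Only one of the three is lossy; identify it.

Decomposition 3

Decomposition 1: common = {A, B, D}, closure = {A, B, C, D, E} → lossless.
Decomposition 2: common = {B, C, E}, closure = {A, B, C, E} → lossless.
Decomposition 3: common = {C}, closure = {C, E} → lossy.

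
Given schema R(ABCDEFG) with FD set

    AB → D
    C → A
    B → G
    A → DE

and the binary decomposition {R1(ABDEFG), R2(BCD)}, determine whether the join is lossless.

Common attributes: R1 ∩ R2 = {BD}.
Closure of {BD}: B → G applies, adding G. So (BD)⁺ = {BDG}.
The closure contains neither all of R1 = {ABDEFG} nor all of R2 = {BCD}, so the common attributes are not a superkey of either fragment. The join is lossy.

No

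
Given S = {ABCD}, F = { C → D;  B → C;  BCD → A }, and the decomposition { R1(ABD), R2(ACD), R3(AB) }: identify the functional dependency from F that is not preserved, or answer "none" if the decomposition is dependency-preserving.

B → C

Check B → C: no single fragment contains all of {BC}, and the restricted closure of {B} across the fragments never reaches {C}.
C → D is preserved.
BCD → A is preserved.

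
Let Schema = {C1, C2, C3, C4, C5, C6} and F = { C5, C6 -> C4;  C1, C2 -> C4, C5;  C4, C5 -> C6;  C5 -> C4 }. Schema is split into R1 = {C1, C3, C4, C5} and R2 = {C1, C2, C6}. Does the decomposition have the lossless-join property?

Common attributes: R1 ∩ R2 = {C1}.
No dependency enlarges {C1}, so (C1)⁺ = {C1}.
The closure contains neither all of R1 = {C1, C3, C4, C5} nor all of R2 = {C1, C2, C6}, so the common attributes are not a superkey of either fragment. The join is lossy.

No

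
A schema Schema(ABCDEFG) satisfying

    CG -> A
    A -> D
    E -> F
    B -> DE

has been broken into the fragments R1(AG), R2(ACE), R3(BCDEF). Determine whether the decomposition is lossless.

No

Chase test. Columns are ABCDEFG; row i has aⱼ where attribute j ∈ Ri, else bᵢⱼ.
Initial tableau (one row per fragment):
  row 1: a1 b12 b13 b14 b15 b16 a7
  row 2: a1 b22 a3 b24 a5 b26 b27
  row 3: b31 a2 a3 a4 a5 a6 b37
Rows 1 and 2 agree on A; apply A→D and equate their D entries.
Rows 2 and 3 agree on E; apply E→F and equate their F entries.
No row becomes fully distinguished — the join is lossy.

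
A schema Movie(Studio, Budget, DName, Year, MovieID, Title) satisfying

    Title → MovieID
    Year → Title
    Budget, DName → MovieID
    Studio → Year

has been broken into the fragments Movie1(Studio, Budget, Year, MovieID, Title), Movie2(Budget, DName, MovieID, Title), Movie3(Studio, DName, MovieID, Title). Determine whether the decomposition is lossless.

Chase test. Columns are Studio, Budget, DName, Year, MovieID, Title; row i has aⱼ where attribute j ∈ Moviei, else bᵢⱼ.
Initial tableau (one row per fragment):
  row 1: a1 a2 b13 a4 a5 a6
  row 2: b21 a2 a3 b24 a5 a6
  row 3: a1 b32 a3 b34 a5 a6
Rows 1 and 3 agree on Studio; apply Studio→Year and equate their Year entries.
No row becomes fully distinguished — the join is lossy.

No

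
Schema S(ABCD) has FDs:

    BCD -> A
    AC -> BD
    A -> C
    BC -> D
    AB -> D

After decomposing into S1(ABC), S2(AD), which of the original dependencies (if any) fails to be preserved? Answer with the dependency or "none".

none

BCD → A: restricted closure across fragments reaches A.
AC → BD: restricted closure across fragments reaches BD.
A → C lies within S1.
BC → D: restricted closure across fragments reaches D.
AB → D: restricted closure across fragments reaches D.
Every dependency is enforceable on the fragments, so the decomposition is dependency-preserving.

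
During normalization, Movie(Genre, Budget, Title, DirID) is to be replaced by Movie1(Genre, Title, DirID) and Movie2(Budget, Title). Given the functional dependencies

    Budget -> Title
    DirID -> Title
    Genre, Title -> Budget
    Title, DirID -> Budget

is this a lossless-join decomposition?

No

Common attributes: Movie1 ∩ Movie2 = {Title}.
No dependency enlarges {Title}, so (Title)⁺ = {Title}.
The closure contains neither all of Movie1 = {Genre, Title, DirID} nor all of Movie2 = {Budget, Title}, so the common attributes are not a superkey of either fragment. The join is lossy.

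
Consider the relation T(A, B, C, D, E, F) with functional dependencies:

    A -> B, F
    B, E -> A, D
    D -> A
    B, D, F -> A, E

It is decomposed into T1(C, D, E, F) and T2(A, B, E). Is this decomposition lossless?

No

Common attributes: T1 ∩ T2 = {E}.
No dependency enlarges {E}, so (E)⁺ = {E}.
The closure contains neither all of T1 = {C, D, E, F} nor all of T2 = {A, B, E}, so the common attributes are not a superkey of either fragment. The join is lossy.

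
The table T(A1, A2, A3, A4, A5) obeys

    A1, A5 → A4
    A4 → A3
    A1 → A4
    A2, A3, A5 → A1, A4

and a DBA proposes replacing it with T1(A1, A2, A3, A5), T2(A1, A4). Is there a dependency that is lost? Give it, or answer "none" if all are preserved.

A4 → A3

Check A4 → A3: no single fragment contains all of {A3, A4}, and the restricted closure of {A4} across the fragments never reaches {A3}.
A1, A5 → A4 is preserved.
A1 → A4 is preserved.
A2, A3, A5 → A1, A4 is preserved.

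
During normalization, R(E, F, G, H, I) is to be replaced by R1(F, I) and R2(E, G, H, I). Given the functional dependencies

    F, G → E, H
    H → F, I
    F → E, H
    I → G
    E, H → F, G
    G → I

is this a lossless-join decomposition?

No

Common attributes: R1 ∩ R2 = {I}.
Closure of {I}: I → G applies, adding G. So (I)⁺ = {G, I}.
The closure contains neither all of R1 = {F, I} nor all of R2 = {E, G, H, I}, so the common attributes are not a superkey of either fragment. The join is lossy.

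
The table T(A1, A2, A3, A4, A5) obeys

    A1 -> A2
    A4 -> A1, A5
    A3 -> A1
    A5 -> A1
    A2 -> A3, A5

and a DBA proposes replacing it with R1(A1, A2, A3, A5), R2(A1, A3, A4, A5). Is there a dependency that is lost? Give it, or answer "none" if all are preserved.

none

A1 → A2 lies within R1.
A4 → A1, A5 lies within R2.
A3 → A1 lies within R1.
A5 → A1 lies within R1.
A2 → A3, A5 lies within R1.
Every dependency is enforceable on the fragments, so the decomposition is dependency-preserving.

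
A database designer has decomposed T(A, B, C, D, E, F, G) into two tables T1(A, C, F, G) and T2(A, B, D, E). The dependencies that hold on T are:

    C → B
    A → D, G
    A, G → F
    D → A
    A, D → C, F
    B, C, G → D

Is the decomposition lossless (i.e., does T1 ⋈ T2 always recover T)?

Yes

Common attributes: T1 ∩ T2 = {A}.
Closure of {A}: A → D, G applies, adding D, G; A, G → F applies, adding F; A, D → C, F applies, adding C; C → B applies, adding B. So (A)⁺ = {A, B, C, D, F, G}.
This closure contains every attribute of T1, so T1 ∩ T2 → T1. The join is lossless.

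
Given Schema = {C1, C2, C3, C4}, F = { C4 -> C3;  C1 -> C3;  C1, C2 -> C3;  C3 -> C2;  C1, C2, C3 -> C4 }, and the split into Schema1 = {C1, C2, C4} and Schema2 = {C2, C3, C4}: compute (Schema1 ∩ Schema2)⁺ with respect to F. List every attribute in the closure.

Schema1 ∩ Schema2 = {C2, C4}.
C4 → C3 applies, adding C3
Closure: {C2, C3, C4}.

C2, C3, C4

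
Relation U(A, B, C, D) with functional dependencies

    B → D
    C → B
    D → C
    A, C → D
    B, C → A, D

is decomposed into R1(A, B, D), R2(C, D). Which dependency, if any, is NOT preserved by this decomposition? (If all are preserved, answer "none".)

none

B → D lies within R1.
C → B: restricted closure across fragments reaches B.
D → C lies within R2.
A, C → D: restricted closure across fragments reaches D.
B, C → A, D: restricted closure across fragments reaches A, D.
Every dependency is enforceable on the fragments, so the decomposition is dependency-preserving.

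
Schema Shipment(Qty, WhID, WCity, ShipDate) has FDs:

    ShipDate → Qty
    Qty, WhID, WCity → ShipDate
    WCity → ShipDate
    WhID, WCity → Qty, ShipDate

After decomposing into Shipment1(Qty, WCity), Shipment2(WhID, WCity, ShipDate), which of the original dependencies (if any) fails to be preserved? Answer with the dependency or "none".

ShipDate → Qty

Check ShipDate → Qty: no single fragment contains all of {Qty, ShipDate}, and the restricted closure of {ShipDate} across the fragments never reaches {Qty}.
Qty, WhID, WCity → ShipDate is preserved.
WCity → ShipDate is preserved.
WhID, WCity → Qty, ShipDate is preserved.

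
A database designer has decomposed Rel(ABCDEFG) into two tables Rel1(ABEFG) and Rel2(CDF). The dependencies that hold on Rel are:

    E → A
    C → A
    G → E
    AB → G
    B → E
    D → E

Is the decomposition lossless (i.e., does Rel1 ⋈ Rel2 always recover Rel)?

No

Common attributes: Rel1 ∩ Rel2 = {F}.
No dependency enlarges {F}, so (F)⁺ = {F}.
The closure contains neither all of Rel1 = {ABEFG} nor all of Rel2 = {CDF}, so the common attributes are not a superkey of either fragment. The join is lossy.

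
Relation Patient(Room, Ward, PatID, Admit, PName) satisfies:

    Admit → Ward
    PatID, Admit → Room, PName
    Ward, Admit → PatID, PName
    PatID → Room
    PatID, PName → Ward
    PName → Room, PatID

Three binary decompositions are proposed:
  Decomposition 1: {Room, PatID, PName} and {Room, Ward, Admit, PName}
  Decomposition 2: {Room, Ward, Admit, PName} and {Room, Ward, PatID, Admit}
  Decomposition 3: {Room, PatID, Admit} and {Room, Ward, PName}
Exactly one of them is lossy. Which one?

Decomposition 3

Decomposition 1: common = {Room, PName}, closure = {Room, Ward, PatID, PName} → lossless.
Decomposition 2: common = {Room, Ward, Admit}, closure = {Room, Ward, PatID, Admit, PName} → lossless.
Decomposition 3: common = {Room}, closure = {Room} → lossy.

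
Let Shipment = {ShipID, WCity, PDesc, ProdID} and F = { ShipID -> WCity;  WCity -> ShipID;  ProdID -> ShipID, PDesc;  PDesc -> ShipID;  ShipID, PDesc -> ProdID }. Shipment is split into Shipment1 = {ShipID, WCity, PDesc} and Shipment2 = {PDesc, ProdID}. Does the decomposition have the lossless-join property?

Common attributes: Shipment1 ∩ Shipment2 = {PDesc}.
Closure of {PDesc}: PDesc → ShipID applies, adding ShipID; ShipID, PDesc → ProdID applies, adding ProdID; ShipID → WCity applies, adding WCity. So (PDesc)⁺ = {ShipID, WCity, PDesc, ProdID}.
This closure contains every attribute of Shipment1, so Shipment1 ∩ Shipment2 → Shipment1. The join is lossless.

Yes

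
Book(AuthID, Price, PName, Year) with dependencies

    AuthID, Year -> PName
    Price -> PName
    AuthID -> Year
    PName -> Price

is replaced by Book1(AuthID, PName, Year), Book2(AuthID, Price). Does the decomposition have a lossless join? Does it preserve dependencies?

Lossless test: (AuthID)⁺ = {AuthID, Price, PName, Year}, which contains all of one fragment — lossless.
Dependency preservation: the restricted closure of {Price} across the fragments never reaches {PName}, so Price → PName cannot be enforced without a join — not preserved.

lossless but not dependency-preserving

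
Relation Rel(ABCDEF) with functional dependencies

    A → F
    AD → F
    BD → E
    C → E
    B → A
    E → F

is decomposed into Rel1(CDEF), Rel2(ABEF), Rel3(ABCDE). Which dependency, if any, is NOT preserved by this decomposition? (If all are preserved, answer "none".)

A → F lies within Rel2.
AD → F: restricted closure across fragments reaches F.
BD → E lies within Rel3.
C → E lies within Rel1.
B → A lies within Rel2.
E → F lies within Rel1.
Every dependency is enforceable on the fragments, so the decomposition is dependency-preserving.

none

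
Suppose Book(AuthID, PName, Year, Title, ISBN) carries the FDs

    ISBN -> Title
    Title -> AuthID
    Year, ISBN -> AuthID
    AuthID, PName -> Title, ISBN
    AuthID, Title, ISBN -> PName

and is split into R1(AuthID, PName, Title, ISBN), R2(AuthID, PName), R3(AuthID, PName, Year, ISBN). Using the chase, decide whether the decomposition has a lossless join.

Chase test. Columns are AuthID, PName, Year, Title, ISBN; row i has aⱼ where attribute j ∈ Ri, else bᵢⱼ.
Initial tableau (one row per fragment):
  row 1: a1 a2 b13 a4 a5
  row 2: a1 a2 b23 b24 b25
  row 3: a1 a2 a3 b34 a5
Rows 1 and 3 agree on ISBN; apply ISBN→Title and equate their Title entries.
Rows 1 and 2 agree on AuthID, PName; apply AuthID, PName→Title, ISBN and equate their Title, ISBN entries.
Row 3 is now all distinguished symbols — the join is lossless.

Yes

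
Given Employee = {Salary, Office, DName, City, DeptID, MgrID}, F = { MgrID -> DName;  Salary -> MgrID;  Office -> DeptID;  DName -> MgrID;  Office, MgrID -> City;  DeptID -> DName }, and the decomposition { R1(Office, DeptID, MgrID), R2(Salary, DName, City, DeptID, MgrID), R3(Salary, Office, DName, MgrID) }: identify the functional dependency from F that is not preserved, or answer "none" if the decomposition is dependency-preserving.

Office, MgrID -> City

Check Office, MgrID → City: no single fragment contains all of {Office, City, MgrID}, and the restricted closure of {Office, MgrID} across the fragments never reaches {City}.
MgrID → DName is preserved.
Salary → MgrID is preserved.
Office → DeptID is preserved.
DName → MgrID is preserved.
DeptID → DName is preserved.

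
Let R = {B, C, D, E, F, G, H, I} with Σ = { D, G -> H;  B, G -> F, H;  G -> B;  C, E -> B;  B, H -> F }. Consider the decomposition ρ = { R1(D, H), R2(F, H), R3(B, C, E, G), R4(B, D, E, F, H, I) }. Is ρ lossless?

Chase test. Columns are B, C, D, E, F, G, H, I; row i has aⱼ where attribute j ∈ Ri, else bᵢⱼ.
Initial tableau (one row per fragment):
  row 1: b11 b12 a3 b14 b15 b16 a7 b18
  row 2: b21 b22 b23 b24 a5 b26 a7 b28
  row 3: a1 a2 b33 a4 b35 a6 b37 b38
  row 4: a1 b42 a3 a4 a5 b46 a7 a8
No row becomes fully distinguished — the join is lossy.

No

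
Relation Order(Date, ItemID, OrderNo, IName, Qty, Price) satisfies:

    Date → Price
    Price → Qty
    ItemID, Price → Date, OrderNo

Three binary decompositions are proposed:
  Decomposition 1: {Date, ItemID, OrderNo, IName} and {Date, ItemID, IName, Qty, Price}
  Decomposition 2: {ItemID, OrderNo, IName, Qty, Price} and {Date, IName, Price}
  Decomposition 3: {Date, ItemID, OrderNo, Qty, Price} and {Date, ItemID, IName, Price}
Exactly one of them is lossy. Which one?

Decomposition 1: common = {Date, ItemID, IName}, closure = {Date, ItemID, OrderNo, IName, Qty, Price} → lossless.
Decomposition 2: common = {IName, Price}, closure = {IName, Qty, Price} → lossy.
Decomposition 3: common = {Date, ItemID, Price}, closure = {Date, ItemID, OrderNo, Qty, Price} → lossless.

Decomposition 2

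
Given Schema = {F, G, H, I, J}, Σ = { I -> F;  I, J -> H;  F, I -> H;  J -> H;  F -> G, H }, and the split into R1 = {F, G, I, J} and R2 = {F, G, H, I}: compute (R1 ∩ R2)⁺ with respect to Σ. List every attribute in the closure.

R1 ∩ R2 = {F, G, I}.
F, I → H applies, adding H
Closure: {F, G, H, I}.

F, G, H, I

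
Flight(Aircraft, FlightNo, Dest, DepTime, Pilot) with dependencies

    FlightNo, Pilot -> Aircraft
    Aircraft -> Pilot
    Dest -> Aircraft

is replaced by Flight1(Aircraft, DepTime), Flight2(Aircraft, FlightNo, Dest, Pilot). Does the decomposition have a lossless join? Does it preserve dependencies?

Lossless test: (Aircraft)⁺ = {Aircraft, Pilot}, which is a superkey of neither fragment — lossy.
Dependency preservation: every FD's attributes lie within a single fragment, so each can be enforced locally — preserved.

lossy but dependency-preserving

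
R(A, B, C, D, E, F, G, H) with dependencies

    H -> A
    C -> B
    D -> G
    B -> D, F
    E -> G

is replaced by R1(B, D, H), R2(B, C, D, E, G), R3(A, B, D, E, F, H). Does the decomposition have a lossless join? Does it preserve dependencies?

lossy but dependency-preserving

Lossless test (chase): Rows 1 and 3 agree on H; apply H→A and equate their A entries. Rows 1 and 2 agree on D; apply D→G and equate their G entries. Rows 1 and 3 agree on D; apply D→G and equate their G entries. Rows 1 and 2 agree on B; apply B→D, F and equate their D, F entries. Rows 1 and 3 agree on B; apply B→D, F and equate their D, F entries. No row becomes fully distinguished — the join is lossy.
Dependency preservation: every FD's attributes lie within a single fragment, so each can be enforced locally — preserved.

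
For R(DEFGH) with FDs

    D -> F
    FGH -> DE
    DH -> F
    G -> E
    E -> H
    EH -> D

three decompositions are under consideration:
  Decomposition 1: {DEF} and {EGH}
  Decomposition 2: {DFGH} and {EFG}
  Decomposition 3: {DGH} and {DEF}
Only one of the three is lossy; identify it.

Decomposition 1: common = {E}, closure = {DEFH} → lossless.
Decomposition 2: common = {FG}, closure = {DEFGH} → lossless.
Decomposition 3: common = {D}, closure = {DF} → lossy.

Decomposition 3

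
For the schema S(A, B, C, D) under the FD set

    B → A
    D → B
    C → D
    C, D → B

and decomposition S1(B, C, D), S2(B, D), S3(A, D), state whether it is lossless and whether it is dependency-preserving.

Lossless test (chase): Rows 1 and 2 agree on B; apply B→A and equate their A entries. Rows 1 and 3 agree on D; apply D→B and equate their B entries. Rows 1 and 3 agree on B; apply B→A and equate their A entries. Row 1 is now all distinguished symbols — the join is lossless.
Dependency preservation: the restricted closure of {B} across the fragments never reaches {A}, so B → A cannot be enforced without a join — not preserved.

lossless but not dependency-preserving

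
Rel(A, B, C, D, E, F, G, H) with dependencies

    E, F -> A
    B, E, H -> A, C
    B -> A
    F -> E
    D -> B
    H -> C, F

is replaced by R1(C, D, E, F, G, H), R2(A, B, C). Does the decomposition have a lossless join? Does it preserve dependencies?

lossy and not dependency-preserving

Lossless test: (C)⁺ = {C}, which is a superkey of neither fragment — lossy.
Dependency preservation: the restricted closure of {E, F} across the fragments never reaches {A}, so E, F → A cannot be enforced without a join — not preserved.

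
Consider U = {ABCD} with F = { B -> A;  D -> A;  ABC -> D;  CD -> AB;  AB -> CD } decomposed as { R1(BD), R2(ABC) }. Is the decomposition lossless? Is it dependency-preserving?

lossless but not dependency-preserving

Lossless test: (B)⁺ = {ABCD}, which contains all of one fragment — lossless.
Dependency preservation: the restricted closure of {D} across the fragments never reaches {A}, so D → A cannot be enforced without a join — not preserved.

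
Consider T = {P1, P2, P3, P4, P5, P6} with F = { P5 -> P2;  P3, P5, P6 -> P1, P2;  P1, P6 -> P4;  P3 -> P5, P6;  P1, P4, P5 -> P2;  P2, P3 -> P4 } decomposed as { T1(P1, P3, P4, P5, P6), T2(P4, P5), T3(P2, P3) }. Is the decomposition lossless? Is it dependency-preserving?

Lossless test (chase): Rows 1 and 2 agree on P5; apply P5→P2 and equate their P2 entries. Rows 1 and 3 agree on P3; apply P3→P5, P6 and equate their P5, P6 entries. Rows 1 and 3 agree on P5; apply P5→P2 and equate their P2 entries. Rows 1 and 3 agree on P3, P5, P6; apply P3, P5, P6→P1, P2 and equate their P1, P2 entries. Rows 1 and 3 agree on P1, P6; apply P1, P6→P4 and equate their P4 entries. Row 1 is now all distinguished symbols — the join is lossless.
Dependency preservation: the restricted closure of {P5} across the fragments never reaches {P2}, so P5 → P2 cannot be enforced without a join — not preserved.

lossless but not dependency-preserving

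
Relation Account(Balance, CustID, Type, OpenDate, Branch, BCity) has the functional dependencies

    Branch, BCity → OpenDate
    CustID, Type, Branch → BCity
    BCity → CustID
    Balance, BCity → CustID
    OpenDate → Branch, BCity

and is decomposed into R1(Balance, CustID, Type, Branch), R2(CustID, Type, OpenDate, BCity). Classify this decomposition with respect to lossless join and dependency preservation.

Lossless test: (CustID, Type)⁺ = {CustID, Type}, which is a superkey of neither fragment — lossy.
Dependency preservation: the restricted closure of {Branch, BCity} across the fragments never reaches {OpenDate}, so Branch, BCity → OpenDate cannot be enforced without a join — not preserved.

lossy and not dependency-preserving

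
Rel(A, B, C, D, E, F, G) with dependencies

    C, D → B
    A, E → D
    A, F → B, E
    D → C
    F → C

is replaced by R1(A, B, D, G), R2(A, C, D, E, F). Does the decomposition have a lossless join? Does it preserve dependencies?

lossy but dependency-preserving

Lossless test: (A, D)⁺ = {A, B, C, D}, which is a superkey of neither fragment — lossy.
Dependency preservation: C, D → B; A, F → B, E are not contained in any single fragment, but the restricted closure of each left-hand side across the fragments still reaches the right-hand side; the remaining FDs each lie inside some fragment. All dependencies are preserved.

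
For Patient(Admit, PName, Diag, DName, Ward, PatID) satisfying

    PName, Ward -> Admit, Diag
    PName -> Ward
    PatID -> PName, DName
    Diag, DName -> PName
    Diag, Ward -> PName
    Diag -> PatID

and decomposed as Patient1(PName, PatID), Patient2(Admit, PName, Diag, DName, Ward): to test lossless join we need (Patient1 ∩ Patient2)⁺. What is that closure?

Admit, PName, Diag, DName, Ward, PatID

Patient1 ∩ Patient2 = {PName}.
PName → Ward applies, adding Ward
PName, Ward → Admit, Diag applies, adding Admit, Diag
Diag → PatID applies, adding PatID
PatID → PName, DName applies, adding DName
Closure: {Admit, PName, Diag, DName, Ward, PatID}.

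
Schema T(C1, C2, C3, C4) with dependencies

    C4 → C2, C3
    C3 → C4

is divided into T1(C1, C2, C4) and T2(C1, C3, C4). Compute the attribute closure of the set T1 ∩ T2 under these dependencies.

C1, C2, C3, C4

T1 ∩ T2 = {C1, C4}.
C4 → C2, C3 applies, adding C2, C3
Closure: {C1, C2, C3, C4}.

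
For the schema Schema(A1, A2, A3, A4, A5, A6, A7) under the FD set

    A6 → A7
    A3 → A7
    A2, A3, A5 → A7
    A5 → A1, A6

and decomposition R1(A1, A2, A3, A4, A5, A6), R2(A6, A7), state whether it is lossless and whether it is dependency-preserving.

Lossless test: (A6)⁺ = {A6, A7}, which contains all of one fragment — lossless.
Dependency preservation: the restricted closure of {A3} across the fragments never reaches {A7}, so A3 → A7 cannot be enforced without a join — not preserved.

lossless but not dependency-preserving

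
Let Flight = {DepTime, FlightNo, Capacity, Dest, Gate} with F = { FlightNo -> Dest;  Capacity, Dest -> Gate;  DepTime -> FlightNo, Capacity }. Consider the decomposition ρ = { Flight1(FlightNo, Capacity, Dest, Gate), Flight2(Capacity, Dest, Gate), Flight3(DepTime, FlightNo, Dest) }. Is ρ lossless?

Chase test. Columns are DepTime, FlightNo, Capacity, Dest, Gate; row i has aⱼ where attribute j ∈ Flighti, else bᵢⱼ.
Initial tableau (one row per fragment):
  row 1: b11 a2 a3 a4 a5
  row 2: b21 b22 a3 a4 a5
  row 3: a1 a2 b33 a4 b35
No row becomes fully distinguished — the join is lossy.

No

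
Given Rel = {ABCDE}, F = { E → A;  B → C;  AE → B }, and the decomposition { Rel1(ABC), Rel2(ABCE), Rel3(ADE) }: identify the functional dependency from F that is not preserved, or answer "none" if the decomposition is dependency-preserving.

E → A lies within Rel2.
B → C lies within Rel1.
AE → B lies within Rel2.
Every dependency is enforceable on the fragments, so the decomposition is dependency-preserving.

none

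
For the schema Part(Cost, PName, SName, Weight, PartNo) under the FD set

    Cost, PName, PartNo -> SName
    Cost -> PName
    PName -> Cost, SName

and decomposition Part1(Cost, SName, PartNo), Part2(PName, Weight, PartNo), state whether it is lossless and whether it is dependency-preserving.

Lossless test: (PartNo)⁺ = {PartNo}, which is a superkey of neither fragment — lossy.
Dependency preservation: the restricted closure of {Cost} across the fragments never reaches {PName}, so Cost → PName cannot be enforced without a join — not preserved.

lossy and not dependency-preserving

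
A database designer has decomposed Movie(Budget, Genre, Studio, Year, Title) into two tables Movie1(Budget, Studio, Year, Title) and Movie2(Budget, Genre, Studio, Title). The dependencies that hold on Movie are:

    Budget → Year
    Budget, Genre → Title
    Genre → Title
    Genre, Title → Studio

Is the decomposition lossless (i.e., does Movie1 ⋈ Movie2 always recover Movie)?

Yes

Common attributes: Movie1 ∩ Movie2 = {Budget, Studio, Title}.
Closure of {Budget, Studio, Title}: Budget → Year applies, adding Year. So (Budget, Studio, Title)⁺ = {Budget, Studio, Year, Title}.
This closure contains every attribute of Movie1, so Movie1 ∩ Movie2 → Movie1. The join is lossless.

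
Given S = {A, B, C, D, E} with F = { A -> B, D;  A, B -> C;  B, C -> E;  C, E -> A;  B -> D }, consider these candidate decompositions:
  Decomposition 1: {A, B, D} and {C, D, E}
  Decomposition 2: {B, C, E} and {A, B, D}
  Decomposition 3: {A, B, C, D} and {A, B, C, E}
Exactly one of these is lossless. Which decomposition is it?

Decomposition 1: common = {D}, closure = {D} → lossy.
Decomposition 2: common = {B}, closure = {B, D} → lossy.
Decomposition 3: common = {A, B, C}, closure = {A, B, C, D, E} → lossless.

Decomposition 3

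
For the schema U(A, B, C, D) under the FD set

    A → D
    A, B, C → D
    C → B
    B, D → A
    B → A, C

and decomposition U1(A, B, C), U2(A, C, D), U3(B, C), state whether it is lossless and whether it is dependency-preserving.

Lossless test (chase): Rows 1 and 2 agree on A; apply A→D and equate their D entries. Rows 1 and 2 agree on C; apply C→B and equate their B entries. Rows 1 and 3 agree on B; apply B→A, C and equate their A, C entries. Rows 1 and 3 agree on A; apply A→D and equate their D entries. Row 1 is now all distinguished symbols — the join is lossless.
Dependency preservation: A, B, C → D; B, D → A are not contained in any single fragment, but the restricted closure of each left-hand side across the fragments still reaches the right-hand side; the remaining FDs each lie inside some fragment. All dependencies are preserved.

lossless and dependency-preserving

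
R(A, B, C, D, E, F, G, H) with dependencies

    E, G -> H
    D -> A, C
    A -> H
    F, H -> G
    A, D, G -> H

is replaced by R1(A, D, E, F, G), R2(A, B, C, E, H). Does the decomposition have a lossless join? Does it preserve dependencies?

Lossless test: (A, E)⁺ = {A, E, H}, which is a superkey of neither fragment — lossy.
Dependency preservation: the restricted closure of {E, G} across the fragments never reaches {H}, so E, G → H cannot be enforced without a join — not preserved.

lossy and not dependency-preserving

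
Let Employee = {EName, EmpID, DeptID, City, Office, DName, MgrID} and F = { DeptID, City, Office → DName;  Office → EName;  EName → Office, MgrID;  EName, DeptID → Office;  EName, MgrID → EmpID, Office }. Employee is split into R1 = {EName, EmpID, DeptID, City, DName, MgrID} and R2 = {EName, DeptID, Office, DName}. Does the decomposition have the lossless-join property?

Common attributes: R1 ∩ R2 = {EName, DeptID, DName}.
Closure of {EName, DeptID, DName}: EName → Office, MgrID applies, adding Office, MgrID; EName, MgrID → EmpID, Office applies, adding EmpID. So (EName, DeptID, DName)⁺ = {EName, EmpID, DeptID, Office, DName, MgrID}.
This closure contains every attribute of R2, so R1 ∩ R2 → R2. The join is lossless.

Yes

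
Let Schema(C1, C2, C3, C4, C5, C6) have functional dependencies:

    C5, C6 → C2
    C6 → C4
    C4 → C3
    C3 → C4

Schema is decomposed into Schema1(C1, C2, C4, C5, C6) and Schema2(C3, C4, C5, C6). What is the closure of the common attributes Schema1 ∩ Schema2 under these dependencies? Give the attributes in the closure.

C2, C3, C4, C5, C6

Schema1 ∩ Schema2 = {C4, C5, C6}.
C5, C6 → C2 applies, adding C2
C4 → C3 applies, adding C3
Closure: {C2, C3, C4, C5, C6}.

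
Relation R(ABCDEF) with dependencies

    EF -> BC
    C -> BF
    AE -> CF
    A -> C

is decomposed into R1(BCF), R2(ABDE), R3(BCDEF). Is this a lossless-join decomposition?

Chase test. Columns are ABCDEF; row i has aⱼ where attribute j ∈ Ri, else bᵢⱼ.
Initial tableau (one row per fragment):
  row 1: b11 a2 a3 b14 b15 a6
  row 2: a1 a2 b23 a4 a5 b26
  row 3: b31 a2 a3 a4 a5 a6
No row becomes fully distinguished — the join is lossy.

No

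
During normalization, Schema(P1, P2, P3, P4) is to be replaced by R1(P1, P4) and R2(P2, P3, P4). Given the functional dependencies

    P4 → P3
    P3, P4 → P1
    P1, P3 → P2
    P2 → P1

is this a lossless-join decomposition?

Yes

Common attributes: R1 ∩ R2 = {P4}.
Closure of {P4}: P4 → P3 applies, adding P3; P3, P4 → P1 applies, adding P1; P1, P3 → P2 applies, adding P2. So (P4)⁺ = {P1, P2, P3, P4}.
This closure contains every attribute of R1, so R1 ∩ R2 → R1. The join is lossless.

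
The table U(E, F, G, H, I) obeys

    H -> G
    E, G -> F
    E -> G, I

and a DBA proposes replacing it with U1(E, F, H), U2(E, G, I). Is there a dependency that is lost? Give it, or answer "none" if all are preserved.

H -> G

Check H → G: no single fragment contains all of {G, H}, and the restricted closure of {H} across the fragments never reaches {G}.
E, G → F is preserved.
E → G, I is preserved.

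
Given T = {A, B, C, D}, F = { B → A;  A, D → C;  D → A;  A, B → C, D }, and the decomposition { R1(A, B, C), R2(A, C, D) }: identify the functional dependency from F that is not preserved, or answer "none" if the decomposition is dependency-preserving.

A, B → C, D

Check A, B → C, D: no single fragment contains all of {A, B, C, D}, and the restricted closure of {A, B} across the fragments never reaches {C, D}.
B → A is preserved.
A, D → C is preserved.
D → A is preserved.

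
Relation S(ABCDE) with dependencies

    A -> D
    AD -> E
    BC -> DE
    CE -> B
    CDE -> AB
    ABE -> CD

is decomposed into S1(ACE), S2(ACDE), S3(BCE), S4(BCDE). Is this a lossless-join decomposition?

Chase test. Columns are ABCDE; row i has aⱼ where attribute j ∈ Si, else bᵢⱼ.
Initial tableau (one row per fragment):
  row 1: a1 b12 a3 b14 a5
  row 2: a1 b22 a3 a4 a5
  row 3: b31 a2 a3 b34 a5
  row 4: b41 a2 a3 a4 a5
Rows 1 and 2 agree on A; apply A→D and equate their D entries.
Rows 3 and 4 agree on BC; apply BC→DE and equate their DE entries.
Rows 1 and 2 agree on CE; apply CE→B and equate their B entries.
Rows 1 and 3 agree on CE; apply CE→B and equate their B entries.
Rows 1 and 3 agree on CDE; apply CDE→AB and equate their AB entries.
Rows 1 and 4 agree on CDE; apply CDE→AB and equate their AB entries.
Row 1 is now all distinguished symbols — the join is lossless.

Yes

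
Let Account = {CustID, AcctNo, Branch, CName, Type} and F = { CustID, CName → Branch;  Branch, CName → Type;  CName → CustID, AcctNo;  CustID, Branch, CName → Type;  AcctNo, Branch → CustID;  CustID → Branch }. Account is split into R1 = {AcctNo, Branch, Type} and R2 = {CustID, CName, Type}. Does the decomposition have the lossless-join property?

Common attributes: R1 ∩ R2 = {Type}.
No dependency enlarges {Type}, so (Type)⁺ = {Type}.
The closure contains neither all of R1 = {AcctNo, Branch, Type} nor all of R2 = {CustID, CName, Type}, so the common attributes are not a superkey of either fragment. The join is lossy.

No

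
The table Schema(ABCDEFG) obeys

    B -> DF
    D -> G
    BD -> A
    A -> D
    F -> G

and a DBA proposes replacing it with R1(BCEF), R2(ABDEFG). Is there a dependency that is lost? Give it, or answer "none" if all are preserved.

B → DF lies within R2.
D → G lies within R2.
BD → A lies within R2.
A → D lies within R2.
F → G lies within R2.
Every dependency is enforceable on the fragments, so the decomposition is dependency-preserving.

none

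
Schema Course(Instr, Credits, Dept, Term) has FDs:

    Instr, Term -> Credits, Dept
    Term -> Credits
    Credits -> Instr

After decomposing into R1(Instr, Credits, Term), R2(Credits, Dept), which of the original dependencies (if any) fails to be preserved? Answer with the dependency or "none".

Check Instr, Term → Credits, Dept: no single fragment contains all of {Instr, Credits, Dept, Term}, and the restricted closure of {Instr, Term} across the fragments never reaches {Credits, Dept}.
Term → Credits is preserved.
Credits → Instr is preserved.

Instr, Term -> Credits, Dept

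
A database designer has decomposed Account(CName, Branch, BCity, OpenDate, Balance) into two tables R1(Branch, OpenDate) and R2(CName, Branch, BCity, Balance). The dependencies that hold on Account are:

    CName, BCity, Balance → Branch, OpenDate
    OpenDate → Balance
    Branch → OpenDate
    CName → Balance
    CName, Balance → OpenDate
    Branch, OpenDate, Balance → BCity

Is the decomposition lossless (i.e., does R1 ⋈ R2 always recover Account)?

Yes

Common attributes: R1 ∩ R2 = {Branch}.
Closure of {Branch}: Branch → OpenDate applies, adding OpenDate; OpenDate → Balance applies, adding Balance; Branch, OpenDate, Balance → BCity applies, adding BCity. So (Branch)⁺ = {Branch, BCity, OpenDate, Balance}.
This closure contains every attribute of R1, so R1 ∩ R2 → R1. The join is lossless.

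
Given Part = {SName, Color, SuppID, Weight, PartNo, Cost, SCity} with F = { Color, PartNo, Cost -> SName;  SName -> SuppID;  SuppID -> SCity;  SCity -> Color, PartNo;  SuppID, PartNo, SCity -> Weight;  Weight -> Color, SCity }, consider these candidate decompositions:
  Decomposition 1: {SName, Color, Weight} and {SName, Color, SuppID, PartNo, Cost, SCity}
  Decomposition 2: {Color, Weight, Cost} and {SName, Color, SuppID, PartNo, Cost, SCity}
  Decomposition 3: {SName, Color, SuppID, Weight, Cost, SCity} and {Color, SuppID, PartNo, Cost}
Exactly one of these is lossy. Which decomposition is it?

Decomposition 2

Decomposition 1: common = {SName, Color}, closure = {SName, Color, SuppID, Weight, PartNo, SCity} → lossless.
Decomposition 2: common = {Color, Cost}, closure = {Color, Cost} → lossy.
Decomposition 3: common = {Color, SuppID, Cost}, closure = {SName, Color, SuppID, Weight, PartNo, Cost, SCity} → lossless.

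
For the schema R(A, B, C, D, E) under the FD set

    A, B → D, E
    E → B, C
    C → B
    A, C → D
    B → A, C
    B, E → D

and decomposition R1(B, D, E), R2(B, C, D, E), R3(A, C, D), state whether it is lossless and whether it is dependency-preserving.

Lossless test (chase): Rows 1 and 2 agree on E; apply E→B, C and equate their B, C entries. Rows 1 and 3 agree on C; apply C→B and equate their B entries. Rows 1 and 2 agree on B; apply B→A, C and equate their A, C entries. Rows 1 and 3 agree on B; apply B→A, C and equate their A, C entries. Rows 1 and 3 agree on A, B; apply A, B→D, E and equate their D, E entries. Row 1 is now all distinguished symbols — the join is lossless.
Dependency preservation: A, B → D, E; B → A, C are not contained in any single fragment, but the restricted closure of each left-hand side across the fragments still reaches the right-hand side; the remaining FDs each lie inside some fragment. All dependencies are preserved.

lossless and dependency-preserving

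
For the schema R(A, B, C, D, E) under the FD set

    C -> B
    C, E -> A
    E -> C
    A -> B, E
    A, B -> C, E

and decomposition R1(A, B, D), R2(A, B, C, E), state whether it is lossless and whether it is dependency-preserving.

Lossless test: (A, B)⁺ = {A, B, C, E}, which contains all of one fragment — lossless.
Dependency preservation: every FD's attributes lie within a single fragment, so each can be enforced locally — preserved.

lossless and dependency-preserving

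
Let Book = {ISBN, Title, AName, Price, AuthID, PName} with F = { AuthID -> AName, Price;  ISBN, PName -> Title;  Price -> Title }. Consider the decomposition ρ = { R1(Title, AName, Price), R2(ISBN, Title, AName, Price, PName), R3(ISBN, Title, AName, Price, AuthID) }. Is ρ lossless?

No

Chase test. Columns are ISBN, Title, AName, Price, AuthID, PName; row i has aⱼ where attribute j ∈ Ri, else bᵢⱼ.
Initial tableau (one row per fragment):
  row 1: b11 a2 a3 a4 b15 b16
  row 2: a1 a2 a3 a4 b25 a6
  row 3: a1 a2 a3 a4 a5 b36
No row becomes fully distinguished — the join is lossy.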